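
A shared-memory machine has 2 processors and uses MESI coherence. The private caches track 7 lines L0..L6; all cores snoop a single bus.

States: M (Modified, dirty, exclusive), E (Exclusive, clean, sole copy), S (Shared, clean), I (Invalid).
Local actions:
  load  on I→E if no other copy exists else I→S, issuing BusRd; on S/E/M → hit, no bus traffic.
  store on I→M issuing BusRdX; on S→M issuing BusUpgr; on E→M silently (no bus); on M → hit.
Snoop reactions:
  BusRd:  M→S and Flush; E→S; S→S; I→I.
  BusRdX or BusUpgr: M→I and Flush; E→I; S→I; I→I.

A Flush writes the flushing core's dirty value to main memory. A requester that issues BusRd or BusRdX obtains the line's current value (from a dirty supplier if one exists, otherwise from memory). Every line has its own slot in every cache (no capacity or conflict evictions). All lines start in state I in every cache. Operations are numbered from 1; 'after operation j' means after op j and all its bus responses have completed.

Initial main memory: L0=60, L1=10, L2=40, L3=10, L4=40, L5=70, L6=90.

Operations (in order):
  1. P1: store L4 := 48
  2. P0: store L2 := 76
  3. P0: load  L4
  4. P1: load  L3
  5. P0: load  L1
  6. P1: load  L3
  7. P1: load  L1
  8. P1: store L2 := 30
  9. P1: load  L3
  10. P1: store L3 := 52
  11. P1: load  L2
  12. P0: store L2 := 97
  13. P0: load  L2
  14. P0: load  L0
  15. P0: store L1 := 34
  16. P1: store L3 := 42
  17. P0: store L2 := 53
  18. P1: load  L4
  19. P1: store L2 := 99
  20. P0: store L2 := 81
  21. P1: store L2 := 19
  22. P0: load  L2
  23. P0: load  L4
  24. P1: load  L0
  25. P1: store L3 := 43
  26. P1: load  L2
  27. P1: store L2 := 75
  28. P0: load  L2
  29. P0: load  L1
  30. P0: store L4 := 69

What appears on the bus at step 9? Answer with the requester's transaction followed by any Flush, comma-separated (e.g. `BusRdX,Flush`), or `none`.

bus = none

1. P1: store L4 := 48  bus=[BusRdX]  L4: P0=I P1=M  mem[L4]=40
2. P0: store L2 := 76  bus=[BusRdX]  L2: P0=M P1=I  mem[L2]=40
3. P0: load  L4  bus=[BusRd,Flush]  L4: P0=S P1=S  mem[L4]=48
4. P1: load  L3  bus=[BusRd]  L3: P0=I P1=E  mem[L3]=10
5. P0: load  L1  bus=[BusRd]  L1: P0=E P1=I  mem[L1]=10
6. P1: load  L3  bus=[-]  L3: P0=I P1=E  mem[L3]=10
7. P1: load  L1  bus=[BusRd]  L1: P0=S P1=S  mem[L1]=10
8. P1: store L2 := 30  bus=[BusRdX,Flush]  L2: P0=I P1=M  mem[L2]=76
9. P1: load  L3  bus=[-]  L3: P0=I P1=E  mem[L3]=10
10. P1: store L3 := 52  bus=[-]  L3: P0=I P1=M  mem[L3]=10
11. P1: load  L2  bus=[-]  L2: P0=I P1=M  mem[L2]=76
12. P0: store L2 := 97  bus=[BusRdX,Flush]  L2: P0=M P1=I  mem[L2]=30
13. P0: load  L2  bus=[-]  L2: P0=M P1=I  mem[L2]=30
14. P0: load  L0  bus=[BusRd]  L0: P0=E P1=I  mem[L0]=60
15. P0: store L1 := 34  bus=[BusUpgr]  L1: P0=M P1=I  mem[L1]=10
16. P1: store L3 := 42  bus=[-]  L3: P0=I P1=M  mem[L3]=10
17. P0: store L2 := 53  bus=[-]  L2: P0=M P1=I  mem[L2]=30
18. P1: load  L4  bus=[-]  L4: P0=S P1=S  mem[L4]=48
19. P1: store L2 := 99  bus=[BusRdX,Flush]  L2: P0=I P1=M  mem[L2]=53
20. P0: store L2 := 81  bus=[BusRdX,Flush]  L2: P0=M P1=I  mem[L2]=99
21. P1: store L2 := 19  bus=[BusRdX,Flush]  L2: P0=I P1=M  mem[L2]=81
22. P0: load  L2  bus=[BusRd,Flush]  L2: P0=S P1=S  mem[L2]=19
23. P0: load  L4  bus=[-]  L4: P0=S P1=S  mem[L4]=48
24. P1: load  L0  bus=[BusRd]  L0: P0=S P1=S  mem[L0]=60
25. P1: store L3 := 43  bus=[-]  L3: P0=I P1=M  mem[L3]=10
26. P1: load  L2  bus=[-]  L2: P0=S P1=S  mem[L2]=19
27. P1: store L2 := 75  bus=[BusUpgr]  L2: P0=I P1=M  mem[L2]=19
28. P0: load  L2  bus=[BusRd,Flush]  L2: P0=S P1=S  mem[L2]=75
29. P0: load  L1  bus=[-]  L1: P0=M P1=I  mem[L1]=10
30. P0: store L4 := 69  bus=[BusUpgr]  L4: P0=M P1=I  mem[L4]=48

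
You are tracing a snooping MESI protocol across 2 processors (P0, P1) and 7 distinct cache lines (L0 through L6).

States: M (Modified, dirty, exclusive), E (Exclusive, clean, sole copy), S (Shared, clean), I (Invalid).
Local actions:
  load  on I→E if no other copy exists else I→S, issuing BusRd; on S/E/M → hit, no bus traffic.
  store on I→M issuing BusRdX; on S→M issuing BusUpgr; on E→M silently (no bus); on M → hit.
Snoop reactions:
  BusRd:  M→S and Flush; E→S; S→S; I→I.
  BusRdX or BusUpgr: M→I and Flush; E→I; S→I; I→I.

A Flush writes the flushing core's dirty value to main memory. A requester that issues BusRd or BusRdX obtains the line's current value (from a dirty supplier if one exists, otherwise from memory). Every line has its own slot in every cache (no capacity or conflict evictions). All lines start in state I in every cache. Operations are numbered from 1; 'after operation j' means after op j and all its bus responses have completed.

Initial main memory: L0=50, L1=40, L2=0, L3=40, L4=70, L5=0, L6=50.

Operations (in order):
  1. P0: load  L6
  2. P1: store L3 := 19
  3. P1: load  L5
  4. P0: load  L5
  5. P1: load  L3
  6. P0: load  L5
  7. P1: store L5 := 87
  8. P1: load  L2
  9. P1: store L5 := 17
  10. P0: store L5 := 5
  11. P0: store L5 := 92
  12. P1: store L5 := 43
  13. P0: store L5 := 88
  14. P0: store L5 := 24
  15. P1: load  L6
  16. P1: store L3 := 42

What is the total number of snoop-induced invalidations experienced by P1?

invalidations = 2

step 1: P0: load  L6  ⟶  EI  (L6)  txn=BusRd  M[L6]=50
step 2: P1: store L3 := 19  ⟶  IM  (L3)  txn=BusRdX  M[L3]=40
step 3: P1: load  L5  ⟶  IE  (L5)  txn=BusRd  M[L5]=0
step 4: P0: load  L5  ⟶  SS  (L5)  txn=BusRd  M[L5]=0
step 5: P1: load  L3  ⟶  IM  (L3)  txn=∅  M[L3]=40
step 6: P0: load  L5  ⟶  SS  (L5)  txn=∅  M[L5]=0
step 7: P1: store L5 := 87  ⟶  IM  (L5)  txn=BusUpgr  M[L5]=0
step 8: P1: load  L2  ⟶  IE  (L2)  txn=BusRd  M[L2]=0
step 9: P1: store L5 := 17  ⟶  IM  (L5)  txn=∅  M[L5]=0
step 10: P0: store L5 := 5  ⟶  MI  (L5)  txn=BusRdX+Flush  M[L5]=17
step 11: P0: store L5 := 92  ⟶  MI  (L5)  txn=∅  M[L5]=17
step 12: P1: store L5 := 43  ⟶  IM  (L5)  txn=BusRdX+Flush  M[L5]=92
step 13: P0: store L5 := 88  ⟶  MI  (L5)  txn=BusRdX+Flush  M[L5]=43
step 14: P0: store L5 := 24  ⟶  MI  (L5)  txn=∅  M[L5]=43
step 15: P1: load  L6  ⟶  SS  (L6)  txn=BusRd  M[L6]=50
step 16: P1: store L3 := 42  ⟶  IM  (L3)  txn=∅  M[L3]=40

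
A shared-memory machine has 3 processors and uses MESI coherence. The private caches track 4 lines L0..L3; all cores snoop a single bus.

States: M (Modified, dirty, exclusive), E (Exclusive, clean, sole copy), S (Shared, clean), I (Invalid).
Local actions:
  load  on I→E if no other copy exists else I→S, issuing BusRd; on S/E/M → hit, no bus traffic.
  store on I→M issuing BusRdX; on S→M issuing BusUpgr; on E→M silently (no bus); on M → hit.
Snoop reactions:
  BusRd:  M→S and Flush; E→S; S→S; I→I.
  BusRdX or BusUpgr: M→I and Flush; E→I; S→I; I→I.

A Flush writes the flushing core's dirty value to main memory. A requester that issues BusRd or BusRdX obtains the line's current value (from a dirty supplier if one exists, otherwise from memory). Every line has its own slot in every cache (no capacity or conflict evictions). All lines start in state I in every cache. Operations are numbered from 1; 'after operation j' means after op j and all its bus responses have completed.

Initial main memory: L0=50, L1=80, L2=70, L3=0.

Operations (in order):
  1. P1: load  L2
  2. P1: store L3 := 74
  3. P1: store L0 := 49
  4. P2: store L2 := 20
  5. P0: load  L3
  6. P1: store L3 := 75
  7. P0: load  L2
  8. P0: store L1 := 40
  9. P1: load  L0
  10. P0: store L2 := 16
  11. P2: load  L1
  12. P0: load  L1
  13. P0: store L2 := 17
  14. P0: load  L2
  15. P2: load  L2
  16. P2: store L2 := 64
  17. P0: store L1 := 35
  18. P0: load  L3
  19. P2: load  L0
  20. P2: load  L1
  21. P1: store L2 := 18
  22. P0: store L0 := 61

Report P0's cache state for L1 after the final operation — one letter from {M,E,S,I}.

state = S

[1] P1: load  L2 | P0:I, P1:E(70), P2:I | bus: BusRd
[2] P1: store L3 := 74 | P0:I, P1:M(74), P2:I | bus: BusRdX
[3] P1: store L0 := 49 | P0:I, P1:M(49), P2:I | bus: BusRdX
[4] P2: store L2 := 20 | P0:I, P1:I, P2:M(20) | bus: BusRdX
[5] P0: load  L3 | P0:S(74), P1:S(74), P2:I | bus: BusRd,Flush
[6] P1: store L3 := 75 | P0:I, P1:M(75), P2:I | bus: BusUpgr
[7] P0: load  L2 | P0:S(20), P1:I, P2:S(20) | bus: BusRd,Flush
[8] P0: store L1 := 40 | P0:M(40), P1:I, P2:I | bus: BusRdX
[9] P1: load  L0 | P0:I, P1:M(49), P2:I | bus: none
[10] P0: store L2 := 16 | P0:M(16), P1:I, P2:I | bus: BusUpgr
[11] P2: load  L1 | P0:S(40), P1:I, P2:S(40) | bus: BusRd,Flush
[12] P0: load  L1 | P0:S(40), P1:I, P2:S(40) | bus: none
[13] P0: store L2 := 17 | P0:M(17), P1:I, P2:I | bus: none
[14] P0: load  L2 | P0:M(17), P1:I, P2:I | bus: none
[15] P2: load  L2 | P0:S(17), P1:I, P2:S(17) | bus: BusRd,Flush
[16] P2: store L2 := 64 | P0:I, P1:I, P2:M(64) | bus: BusUpgr
[17] P0: store L1 := 35 | P0:M(35), P1:I, P2:I | bus: BusUpgr
[18] P0: load  L3 | P0:S(75), P1:S(75), P2:I | bus: BusRd,Flush
[19] P2: load  L0 | P0:I, P1:S(49), P2:S(49) | bus: BusRd,Flush
[20] P2: load  L1 | P0:S(35), P1:I, P2:S(35) | bus: BusRd,Flush
[21] P1: store L2 := 18 | P0:I, P1:M(18), P2:I | bus: BusRdX,Flush
[22] P0: store L0 := 61 | P0:M(61), P1:I, P2:I | bus: BusRdX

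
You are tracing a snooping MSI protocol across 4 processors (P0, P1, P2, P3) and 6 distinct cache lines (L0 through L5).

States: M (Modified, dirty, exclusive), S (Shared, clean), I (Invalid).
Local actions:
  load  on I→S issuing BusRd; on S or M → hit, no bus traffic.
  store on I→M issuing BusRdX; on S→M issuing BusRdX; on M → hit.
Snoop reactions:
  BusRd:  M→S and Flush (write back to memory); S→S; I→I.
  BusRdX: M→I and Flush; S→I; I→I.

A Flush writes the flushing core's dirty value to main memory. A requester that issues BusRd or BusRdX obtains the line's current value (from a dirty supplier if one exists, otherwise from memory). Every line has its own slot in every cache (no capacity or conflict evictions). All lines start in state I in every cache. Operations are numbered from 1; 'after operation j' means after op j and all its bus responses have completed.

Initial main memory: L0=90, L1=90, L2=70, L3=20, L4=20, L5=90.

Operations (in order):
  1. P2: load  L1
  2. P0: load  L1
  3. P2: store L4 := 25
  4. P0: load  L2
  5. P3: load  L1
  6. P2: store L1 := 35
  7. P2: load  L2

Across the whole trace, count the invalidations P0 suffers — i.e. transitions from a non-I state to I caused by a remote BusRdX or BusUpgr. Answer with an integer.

  op1 P2: load  L1 → I/I/S/I on L1; bus BusRd; mem=90
  op2 P0: load  L1 → S/I/S/I on L1; bus BusRd; mem=90
  op3 P2: store L4 := 25 → I/I/M/I on L4; bus BusRdX; mem=20
  op4 P0: load  L2 → S/I/I/I on L2; bus BusRd; mem=70
  op5 P3: load  L1 → S/I/S/S on L1; bus BusRd; mem=90
  op6 P2: store L1 := 35 → I/I/M/I on L1; bus BusRdX; mem=90
  op7 P2: load  L2 → S/I/S/I on L2; bus BusRd; mem=70

invalidations = 1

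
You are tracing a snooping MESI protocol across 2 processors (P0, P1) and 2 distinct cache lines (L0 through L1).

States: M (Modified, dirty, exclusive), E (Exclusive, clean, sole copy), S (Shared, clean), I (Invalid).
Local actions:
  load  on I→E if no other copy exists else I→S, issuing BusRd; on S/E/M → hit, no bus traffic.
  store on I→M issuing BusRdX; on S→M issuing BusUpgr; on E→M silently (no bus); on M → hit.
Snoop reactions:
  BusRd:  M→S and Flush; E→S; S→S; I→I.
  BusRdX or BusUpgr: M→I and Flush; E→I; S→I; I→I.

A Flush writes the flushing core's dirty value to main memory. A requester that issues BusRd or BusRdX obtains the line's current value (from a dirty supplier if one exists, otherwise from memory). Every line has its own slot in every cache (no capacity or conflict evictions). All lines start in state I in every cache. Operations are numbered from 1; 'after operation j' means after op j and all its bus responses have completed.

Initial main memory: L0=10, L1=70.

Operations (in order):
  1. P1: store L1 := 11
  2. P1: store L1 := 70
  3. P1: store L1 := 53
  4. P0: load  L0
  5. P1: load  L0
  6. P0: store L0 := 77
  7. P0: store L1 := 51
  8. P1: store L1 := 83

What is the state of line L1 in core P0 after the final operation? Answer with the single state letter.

state = I

[1] P1: store L1 := 11 | P0:I, P1:M(11) | bus: BusRdX
[2] P1: store L1 := 70 | P0:I, P1:M(70) | bus: none
[3] P1: store L1 := 53 | P0:I, P1:M(53) | bus: none
[4] P0: load  L0 | P0:E(10), P1:I | bus: BusRd
[5] P1: load  L0 | P0:S(10), P1:S(10) | bus: BusRd
[6] P0: store L0 := 77 | P0:M(77), P1:I | bus: BusUpgr
[7] P0: store L1 := 51 | P0:M(51), P1:I | bus: BusRdX,Flush
[8] P1: store L1 := 83 | P0:I, P1:M(83) | bus: BusRdX,Flush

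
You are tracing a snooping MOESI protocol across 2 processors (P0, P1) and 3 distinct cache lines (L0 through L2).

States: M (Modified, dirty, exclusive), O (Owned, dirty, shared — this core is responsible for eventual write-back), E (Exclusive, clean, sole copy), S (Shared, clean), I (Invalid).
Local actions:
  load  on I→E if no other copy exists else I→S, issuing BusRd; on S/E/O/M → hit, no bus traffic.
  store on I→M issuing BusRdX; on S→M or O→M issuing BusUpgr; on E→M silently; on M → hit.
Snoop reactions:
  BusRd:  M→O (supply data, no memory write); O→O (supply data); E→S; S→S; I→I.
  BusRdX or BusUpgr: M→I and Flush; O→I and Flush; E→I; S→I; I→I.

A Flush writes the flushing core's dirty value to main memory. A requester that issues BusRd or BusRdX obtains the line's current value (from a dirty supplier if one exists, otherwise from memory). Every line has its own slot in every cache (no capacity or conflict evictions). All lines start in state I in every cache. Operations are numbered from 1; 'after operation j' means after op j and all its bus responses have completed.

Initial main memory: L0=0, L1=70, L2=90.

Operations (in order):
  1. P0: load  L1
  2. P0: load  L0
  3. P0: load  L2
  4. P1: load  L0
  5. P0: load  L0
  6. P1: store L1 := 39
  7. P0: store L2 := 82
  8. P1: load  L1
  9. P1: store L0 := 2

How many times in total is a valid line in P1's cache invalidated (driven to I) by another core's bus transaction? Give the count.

invalidations = 0

[1] P0: load  L1 | P0:E(70), P1:I | bus: BusRd
[2] P0: load  L0 | P0:E(0), P1:I | bus: BusRd
[3] P0: load  L2 | P0:E(90), P1:I | bus: BusRd
[4] P1: load  L0 | P0:S(0), P1:S(0) | bus: BusRd
[5] P0: load  L0 | P0:S(0), P1:S(0) | bus: none
[6] P1: store L1 := 39 | P0:I, P1:M(39) | bus: BusRdX
[7] P0: store L2 := 82 | P0:M(82), P1:I | bus: none
[8] P1: load  L1 | P0:I, P1:M(39) | bus: none
[9] P1: store L0 := 2 | P0:I, P1:M(2) | bus: BusUpgr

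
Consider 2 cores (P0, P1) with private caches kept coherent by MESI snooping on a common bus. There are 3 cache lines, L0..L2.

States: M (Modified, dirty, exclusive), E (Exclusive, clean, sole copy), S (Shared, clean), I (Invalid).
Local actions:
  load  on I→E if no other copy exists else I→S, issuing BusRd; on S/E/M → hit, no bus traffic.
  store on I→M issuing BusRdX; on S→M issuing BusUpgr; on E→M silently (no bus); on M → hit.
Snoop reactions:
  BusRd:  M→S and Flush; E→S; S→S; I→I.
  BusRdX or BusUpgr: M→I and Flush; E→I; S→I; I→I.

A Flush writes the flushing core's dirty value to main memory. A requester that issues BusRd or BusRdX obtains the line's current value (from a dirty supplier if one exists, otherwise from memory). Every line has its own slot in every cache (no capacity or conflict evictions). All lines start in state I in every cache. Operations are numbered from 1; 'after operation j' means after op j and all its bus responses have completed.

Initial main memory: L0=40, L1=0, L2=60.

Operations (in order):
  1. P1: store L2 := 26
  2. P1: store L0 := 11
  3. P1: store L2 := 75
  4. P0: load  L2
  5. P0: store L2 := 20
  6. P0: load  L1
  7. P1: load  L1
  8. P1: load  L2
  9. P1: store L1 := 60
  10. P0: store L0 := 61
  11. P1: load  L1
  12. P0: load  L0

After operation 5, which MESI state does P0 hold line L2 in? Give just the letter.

  op1 P1: store L2 := 26 → I/M on L2; bus BusRdX; mem=60
  op2 P1: store L0 := 11 → I/M on L0; bus BusRdX; mem=40
  op3 P1: store L2 := 75 → I/M on L2; bus (none); mem=60
  op4 P0: load  L2 → S/S on L2; bus BusRd Flush; mem=75
  op5 P0: store L2 := 20 → M/I on L2; bus BusUpgr; mem=75
  op6 P0: load  L1 → E/I on L1; bus BusRd; mem=0
  op7 P1: load  L1 → S/S on L1; bus BusRd; mem=0
  op8 P1: load  L2 → S/S on L2; bus BusRd Flush; mem=20
  op9 P1: store L1 := 60 → I/M on L1; bus BusUpgr; mem=0
  op10 P0: store L0 := 61 → M/I on L0; bus BusRdX Flush; mem=11
  op11 P1: load  L1 → I/M on L1; bus (none); mem=0
  op12 P0: load  L0 → M/I on L0; bus (none); mem=11

state = M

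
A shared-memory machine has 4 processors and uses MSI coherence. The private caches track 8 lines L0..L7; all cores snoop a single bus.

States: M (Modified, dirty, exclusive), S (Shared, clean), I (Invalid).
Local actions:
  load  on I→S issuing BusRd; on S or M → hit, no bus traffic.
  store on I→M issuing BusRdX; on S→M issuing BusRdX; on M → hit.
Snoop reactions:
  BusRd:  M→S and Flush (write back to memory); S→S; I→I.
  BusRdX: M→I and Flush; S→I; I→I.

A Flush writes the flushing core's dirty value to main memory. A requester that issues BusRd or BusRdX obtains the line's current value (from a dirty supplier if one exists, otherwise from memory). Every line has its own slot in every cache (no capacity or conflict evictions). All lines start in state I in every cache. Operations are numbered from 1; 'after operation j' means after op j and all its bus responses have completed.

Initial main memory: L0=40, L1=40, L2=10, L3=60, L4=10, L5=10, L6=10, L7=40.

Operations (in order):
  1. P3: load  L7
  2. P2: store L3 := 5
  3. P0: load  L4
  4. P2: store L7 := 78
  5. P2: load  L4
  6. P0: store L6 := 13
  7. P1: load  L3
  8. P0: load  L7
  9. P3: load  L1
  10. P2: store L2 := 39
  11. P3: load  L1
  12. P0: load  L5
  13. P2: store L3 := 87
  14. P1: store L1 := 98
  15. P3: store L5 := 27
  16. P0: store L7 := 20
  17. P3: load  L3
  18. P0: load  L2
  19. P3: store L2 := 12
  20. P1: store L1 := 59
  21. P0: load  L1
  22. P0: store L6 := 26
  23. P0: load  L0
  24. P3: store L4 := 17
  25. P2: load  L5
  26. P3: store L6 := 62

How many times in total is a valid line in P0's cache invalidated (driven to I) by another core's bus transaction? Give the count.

invalidations = 4

[1] P3: load  L7 | P0:I, P1:I, P2:I, P3:S(40) | bus: BusRd
[2] P2: store L3 := 5 | P0:I, P1:I, P2:M(5), P3:I | bus: BusRdX
[3] P0: load  L4 | P0:S(10), P1:I, P2:I, P3:I | bus: BusRd
[4] P2: store L7 := 78 | P0:I, P1:I, P2:M(78), P3:I | bus: BusRdX
[5] P2: load  L4 | P0:S(10), P1:I, P2:S(10), P3:I | bus: BusRd
[6] P0: store L6 := 13 | P0:M(13), P1:I, P2:I, P3:I | bus: BusRdX
[7] P1: load  L3 | P0:I, P1:S(5), P2:S(5), P3:I | bus: BusRd,Flush
[8] P0: load  L7 | P0:S(78), P1:I, P2:S(78), P3:I | bus: BusRd,Flush
[9] P3: load  L1 | P0:I, P1:I, P2:I, P3:S(40) | bus: BusRd
[10] P2: store L2 := 39 | P0:I, P1:I, P2:M(39), P3:I | bus: BusRdX
[11] P3: load  L1 | P0:I, P1:I, P2:I, P3:S(40) | bus: none
[12] P0: load  L5 | P0:S(10), P1:I, P2:I, P3:I | bus: BusRd
[13] P2: store L3 := 87 | P0:I, P1:I, P2:M(87), P3:I | bus: BusRdX
[14] P1: store L1 := 98 | P0:I, P1:M(98), P2:I, P3:I | bus: BusRdX
[15] P3: store L5 := 27 | P0:I, P1:I, P2:I, P3:M(27) | bus: BusRdX
[16] P0: store L7 := 20 | P0:M(20), P1:I, P2:I, P3:I | bus: BusRdX
[17] P3: load  L3 | P0:I, P1:I, P2:S(87), P3:S(87) | bus: BusRd,Flush
[18] P0: load  L2 | P0:S(39), P1:I, P2:S(39), P3:I | bus: BusRd,Flush
[19] P3: store L2 := 12 | P0:I, P1:I, P2:I, P3:M(12) | bus: BusRdX
[20] P1: store L1 := 59 | P0:I, P1:M(59), P2:I, P3:I | bus: none
[21] P0: load  L1 | P0:S(59), P1:S(59), P2:I, P3:I | bus: BusRd,Flush
[22] P0: store L6 := 26 | P0:M(26), P1:I, P2:I, P3:I | bus: none
[23] P0: load  L0 | P0:S(40), P1:I, P2:I, P3:I | bus: BusRd
[24] P3: store L4 := 17 | P0:I, P1:I, P2:I, P3:M(17) | bus: BusRdX
[25] P2: load  L5 | P0:I, P1:I, P2:S(27), P3:S(27) | bus: BusRd,Flush
[26] P3: store L6 := 62 | P0:I, P1:I, P2:I, P3:M(62) | bus: BusRdX,Flush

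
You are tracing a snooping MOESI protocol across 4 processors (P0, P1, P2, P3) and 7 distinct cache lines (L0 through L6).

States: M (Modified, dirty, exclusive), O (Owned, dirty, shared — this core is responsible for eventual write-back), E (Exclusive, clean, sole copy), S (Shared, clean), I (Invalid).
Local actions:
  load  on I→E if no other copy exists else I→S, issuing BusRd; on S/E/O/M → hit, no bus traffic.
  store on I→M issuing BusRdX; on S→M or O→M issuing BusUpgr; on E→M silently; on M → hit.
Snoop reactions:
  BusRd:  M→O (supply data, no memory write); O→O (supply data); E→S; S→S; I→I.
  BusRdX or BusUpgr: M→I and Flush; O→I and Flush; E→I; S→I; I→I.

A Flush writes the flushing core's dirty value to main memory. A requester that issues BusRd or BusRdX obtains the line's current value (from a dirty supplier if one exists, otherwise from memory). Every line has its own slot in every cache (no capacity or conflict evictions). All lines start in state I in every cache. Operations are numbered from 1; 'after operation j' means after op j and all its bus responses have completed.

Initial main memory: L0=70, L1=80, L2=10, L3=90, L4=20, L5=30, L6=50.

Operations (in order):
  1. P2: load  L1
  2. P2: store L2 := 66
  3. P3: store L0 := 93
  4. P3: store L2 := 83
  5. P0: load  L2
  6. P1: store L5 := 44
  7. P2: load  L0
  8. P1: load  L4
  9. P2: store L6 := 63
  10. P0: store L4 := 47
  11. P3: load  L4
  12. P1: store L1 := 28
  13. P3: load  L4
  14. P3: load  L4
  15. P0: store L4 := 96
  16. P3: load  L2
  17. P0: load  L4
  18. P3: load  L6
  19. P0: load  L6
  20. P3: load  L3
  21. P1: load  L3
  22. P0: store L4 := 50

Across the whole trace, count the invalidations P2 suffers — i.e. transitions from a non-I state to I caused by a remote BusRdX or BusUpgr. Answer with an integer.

step 1: P2: load  L1  ⟶  IIEI  (L1)  txn=BusRd  M[L1]=80
step 2: P2: store L2 := 66  ⟶  IIMI  (L2)  txn=BusRdX  M[L2]=10
step 3: P3: store L0 := 93  ⟶  IIIM  (L0)  txn=BusRdX  M[L0]=70
step 4: P3: store L2 := 83  ⟶  IIIM  (L2)  txn=BusRdX+Flush  M[L2]=66
step 5: P0: load  L2  ⟶  SIIO  (L2)  txn=BusRd  M[L2]=66
step 6: P1: store L5 := 44  ⟶  IMII  (L5)  txn=BusRdX  M[L5]=30
step 7: P2: load  L0  ⟶  IISO  (L0)  txn=BusRd  M[L0]=70
step 8: P1: load  L4  ⟶  IEII  (L4)  txn=BusRd  M[L4]=20
step 9: P2: store L6 := 63  ⟶  IIMI  (L6)  txn=BusRdX  M[L6]=50
step 10: P0: store L4 := 47  ⟶  MIII  (L4)  txn=BusRdX  M[L4]=20
step 11: P3: load  L4  ⟶  OIIS  (L4)  txn=BusRd  M[L4]=20
step 12: P1: store L1 := 28  ⟶  IMII  (L1)  txn=BusRdX  M[L1]=80
step 13: P3: load  L4  ⟶  OIIS  (L4)  txn=∅  M[L4]=20
step 14: P3: load  L4  ⟶  OIIS  (L4)  txn=∅  M[L4]=20
step 15: P0: store L4 := 96  ⟶  MIII  (L4)  txn=BusUpgr  M[L4]=20
step 16: P3: load  L2  ⟶  SIIO  (L2)  txn=∅  M[L2]=66
step 17: P0: load  L4  ⟶  MIII  (L4)  txn=∅  M[L4]=20
step 18: P3: load  L6  ⟶  IIOS  (L6)  txn=BusRd  M[L6]=50
step 19: P0: load  L6  ⟶  SIOS  (L6)  txn=BusRd  M[L6]=50
step 20: P3: load  L3  ⟶  IIIE  (L3)  txn=BusRd  M[L3]=90
step 21: P1: load  L3  ⟶  ISIS  (L3)  txn=BusRd  M[L3]=90
step 22: P0: store L4 := 50  ⟶  MIII  (L4)  txn=∅  M[L4]=20

invalidations = 2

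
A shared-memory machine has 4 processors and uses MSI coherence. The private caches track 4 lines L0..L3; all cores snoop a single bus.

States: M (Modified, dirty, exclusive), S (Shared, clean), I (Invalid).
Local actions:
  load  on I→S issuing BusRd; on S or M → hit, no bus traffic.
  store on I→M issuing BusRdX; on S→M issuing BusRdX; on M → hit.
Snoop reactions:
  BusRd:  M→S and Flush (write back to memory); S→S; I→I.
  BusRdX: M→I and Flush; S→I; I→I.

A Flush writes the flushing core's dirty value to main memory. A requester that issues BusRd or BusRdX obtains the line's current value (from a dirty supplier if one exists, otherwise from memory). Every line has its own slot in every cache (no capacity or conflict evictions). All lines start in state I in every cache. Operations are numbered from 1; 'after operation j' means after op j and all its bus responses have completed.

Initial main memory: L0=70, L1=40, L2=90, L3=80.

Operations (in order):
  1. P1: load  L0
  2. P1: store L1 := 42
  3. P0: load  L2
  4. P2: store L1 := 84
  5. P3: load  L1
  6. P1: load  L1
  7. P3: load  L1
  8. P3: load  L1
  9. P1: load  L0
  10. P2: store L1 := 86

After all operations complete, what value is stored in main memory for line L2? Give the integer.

memory[L2] = 90

[1] P1: load  L0 | P0:I, P1:S(70), P2:I, P3:I | bus: BusRd
[2] P1: store L1 := 42 | P0:I, P1:M(42), P2:I, P3:I | bus: BusRdX
[3] P0: load  L2 | P0:S(90), P1:I, P2:I, P3:I | bus: BusRd
[4] P2: store L1 := 84 | P0:I, P1:I, P2:M(84), P3:I | bus: BusRdX,Flush
[5] P3: load  L1 | P0:I, P1:I, P2:S(84), P3:S(84) | bus: BusRd,Flush
[6] P1: load  L1 | P0:I, P1:S(84), P2:S(84), P3:S(84) | bus: BusRd
[7] P3: load  L1 | P0:I, P1:S(84), P2:S(84), P3:S(84) | bus: none
[8] P3: load  L1 | P0:I, P1:S(84), P2:S(84), P3:S(84) | bus: none
[9] P1: load  L0 | P0:I, P1:S(70), P2:I, P3:I | bus: none
[10] P2: store L1 := 86 | P0:I, P1:I, P2:M(86), P3:I | bus: BusRdX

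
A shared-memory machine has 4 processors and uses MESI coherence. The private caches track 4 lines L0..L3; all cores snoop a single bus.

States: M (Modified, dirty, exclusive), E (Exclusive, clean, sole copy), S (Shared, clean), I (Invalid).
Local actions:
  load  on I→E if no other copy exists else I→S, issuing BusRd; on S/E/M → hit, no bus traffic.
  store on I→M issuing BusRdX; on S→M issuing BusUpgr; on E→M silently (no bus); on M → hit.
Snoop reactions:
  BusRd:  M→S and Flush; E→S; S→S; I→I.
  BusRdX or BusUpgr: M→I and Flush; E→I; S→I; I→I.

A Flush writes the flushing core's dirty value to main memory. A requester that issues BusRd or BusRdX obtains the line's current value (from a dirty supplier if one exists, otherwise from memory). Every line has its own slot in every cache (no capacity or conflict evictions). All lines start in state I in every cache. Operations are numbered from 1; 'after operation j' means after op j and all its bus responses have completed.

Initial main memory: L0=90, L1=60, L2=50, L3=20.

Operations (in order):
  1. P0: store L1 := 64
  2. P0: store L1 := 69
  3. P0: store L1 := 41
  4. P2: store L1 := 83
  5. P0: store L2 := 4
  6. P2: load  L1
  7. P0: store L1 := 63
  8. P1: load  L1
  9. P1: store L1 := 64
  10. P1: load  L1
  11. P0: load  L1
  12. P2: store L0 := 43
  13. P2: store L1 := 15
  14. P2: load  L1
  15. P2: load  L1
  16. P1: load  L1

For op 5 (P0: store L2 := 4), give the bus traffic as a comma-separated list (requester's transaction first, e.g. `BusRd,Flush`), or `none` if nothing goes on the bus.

1. P0: store L1 := 64  bus=[BusRdX]  L1: P0=M P1=I P2=I P3=I  mem[L1]=60
2. P0: store L1 := 69  bus=[-]  L1: P0=M P1=I P2=I P3=I  mem[L1]=60
3. P0: store L1 := 41  bus=[-]  L1: P0=M P1=I P2=I P3=I  mem[L1]=60
4. P2: store L1 := 83  bus=[BusRdX,Flush]  L1: P0=I P1=I P2=M P3=I  mem[L1]=41
5. P0: store L2 := 4  bus=[BusRdX]  L2: P0=M P1=I P2=I P3=I  mem[L2]=50
6. P2: load  L1  bus=[-]  L1: P0=I P1=I P2=M P3=I  mem[L1]=41
7. P0: store L1 := 63  bus=[BusRdX,Flush]  L1: P0=M P1=I P2=I P3=I  mem[L1]=83
8. P1: load  L1  bus=[BusRd,Flush]  L1: P0=S P1=S P2=I P3=I  mem[L1]=63
9. P1: store L1 := 64  bus=[BusUpgr]  L1: P0=I P1=M P2=I P3=I  mem[L1]=63
10. P1: load  L1  bus=[-]  L1: P0=I P1=M P2=I P3=I  mem[L1]=63
11. P0: load  L1  bus=[BusRd,Flush]  L1: P0=S P1=S P2=I P3=I  mem[L1]=64
12. P2: store L0 := 43  bus=[BusRdX]  L0: P0=I P1=I P2=M P3=I  mem[L0]=90
13. P2: store L1 := 15  bus=[BusRdX]  L1: P0=I P1=I P2=M P3=I  mem[L1]=64
14. P2: load  L1  bus=[-]  L1: P0=I P1=I P2=M P3=I  mem[L1]=64
15. P2: load  L1  bus=[-]  L1: P0=I P1=I P2=M P3=I  mem[L1]=64
16. P1: load  L1  bus=[BusRd,Flush]  L1: P0=I P1=S P2=S P3=I  mem[L1]=15

bus = BusRdX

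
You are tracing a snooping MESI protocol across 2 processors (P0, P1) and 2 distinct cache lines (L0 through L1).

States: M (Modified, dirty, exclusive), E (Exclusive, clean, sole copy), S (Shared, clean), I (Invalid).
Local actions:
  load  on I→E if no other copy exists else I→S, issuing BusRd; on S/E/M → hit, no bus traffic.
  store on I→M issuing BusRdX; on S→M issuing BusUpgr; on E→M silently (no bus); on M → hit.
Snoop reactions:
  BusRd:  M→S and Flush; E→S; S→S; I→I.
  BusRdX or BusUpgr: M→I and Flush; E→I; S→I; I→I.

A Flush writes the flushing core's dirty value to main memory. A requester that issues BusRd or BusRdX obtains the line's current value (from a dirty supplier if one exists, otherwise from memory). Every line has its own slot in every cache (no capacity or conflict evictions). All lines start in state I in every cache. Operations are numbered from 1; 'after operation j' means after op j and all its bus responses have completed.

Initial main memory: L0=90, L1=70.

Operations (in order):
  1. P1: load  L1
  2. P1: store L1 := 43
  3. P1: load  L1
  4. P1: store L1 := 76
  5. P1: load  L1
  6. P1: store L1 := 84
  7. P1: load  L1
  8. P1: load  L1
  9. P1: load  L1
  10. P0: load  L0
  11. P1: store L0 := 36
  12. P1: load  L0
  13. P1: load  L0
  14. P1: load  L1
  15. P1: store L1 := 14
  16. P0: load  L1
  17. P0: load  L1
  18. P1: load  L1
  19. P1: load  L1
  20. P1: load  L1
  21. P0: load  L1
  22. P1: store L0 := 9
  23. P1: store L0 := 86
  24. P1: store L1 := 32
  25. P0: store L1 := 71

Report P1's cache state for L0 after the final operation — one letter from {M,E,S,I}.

  op1 P1: load  L1 → I/E on L1; bus BusRd; mem=70
  op2 P1: store L1 := 43 → I/M on L1; bus (none); mem=70
  op3 P1: load  L1 → I/M on L1; bus (none); mem=70
  op4 P1: store L1 := 76 → I/M on L1; bus (none); mem=70
  op5 P1: load  L1 → I/M on L1; bus (none); mem=70
  op6 P1: store L1 := 84 → I/M on L1; bus (none); mem=70
  op7 P1: load  L1 → I/M on L1; bus (none); mem=70
  op8 P1: load  L1 → I/M on L1; bus (none); mem=70
  op9 P1: load  L1 → I/M on L1; bus (none); mem=70
  op10 P0: load  L0 → E/I on L0; bus BusRd; mem=90
  op11 P1: store L0 := 36 → I/M on L0; bus BusRdX; mem=90
  op12 P1: load  L0 → I/M on L0; bus (none); mem=90
  op13 P1: load  L0 → I/M on L0; bus (none); mem=90
  op14 P1: load  L1 → I/M on L1; bus (none); mem=70
  op15 P1: store L1 := 14 → I/M on L1; bus (none); mem=70
  op16 P0: load  L1 → S/S on L1; bus BusRd Flush; mem=14
  op17 P0: load  L1 → S/S on L1; bus (none); mem=14
  op18 P1: load  L1 → S/S on L1; bus (none); mem=14
  op19 P1: load  L1 → S/S on L1; bus (none); mem=14
  op20 P1: load  L1 → S/S on L1; bus (none); mem=14
  op21 P0: load  L1 → S/S on L1; bus (none); mem=14
  op22 P1: store L0 := 9 → I/M on L0; bus (none); mem=90
  op23 P1: store L0 := 86 → I/M on L0; bus (none); mem=90
  op24 P1: store L1 := 32 → I/M on L1; bus BusUpgr; mem=14
  op25 P0: store L1 := 71 → M/I on L1; bus BusRdX Flush; mem=32

state = M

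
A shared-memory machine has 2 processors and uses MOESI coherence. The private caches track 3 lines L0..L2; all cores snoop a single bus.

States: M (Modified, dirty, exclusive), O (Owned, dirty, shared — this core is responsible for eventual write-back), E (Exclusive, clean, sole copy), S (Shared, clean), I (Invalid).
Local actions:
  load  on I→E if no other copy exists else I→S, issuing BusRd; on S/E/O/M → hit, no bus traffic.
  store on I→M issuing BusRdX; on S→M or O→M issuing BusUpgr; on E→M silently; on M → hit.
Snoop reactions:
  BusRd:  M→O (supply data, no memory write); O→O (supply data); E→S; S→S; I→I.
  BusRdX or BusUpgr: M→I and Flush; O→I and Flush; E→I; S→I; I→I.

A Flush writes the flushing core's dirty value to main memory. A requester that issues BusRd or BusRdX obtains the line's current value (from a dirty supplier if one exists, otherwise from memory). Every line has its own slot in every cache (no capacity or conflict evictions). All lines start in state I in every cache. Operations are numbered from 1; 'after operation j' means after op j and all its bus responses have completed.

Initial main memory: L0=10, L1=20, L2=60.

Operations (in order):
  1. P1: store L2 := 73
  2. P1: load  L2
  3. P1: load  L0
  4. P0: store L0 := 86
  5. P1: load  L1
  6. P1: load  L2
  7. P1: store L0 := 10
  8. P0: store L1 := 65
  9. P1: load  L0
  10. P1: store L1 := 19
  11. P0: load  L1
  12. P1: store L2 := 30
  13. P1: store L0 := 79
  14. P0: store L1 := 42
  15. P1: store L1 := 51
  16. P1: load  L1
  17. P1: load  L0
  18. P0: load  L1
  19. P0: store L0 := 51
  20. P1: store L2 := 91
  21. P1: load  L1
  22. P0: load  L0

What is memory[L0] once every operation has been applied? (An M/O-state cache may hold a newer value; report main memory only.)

memory[L0] = 79

step 1: P1: store L2 := 73  ⟶  IM  (L2)  txn=BusRdX  M[L2]=60
step 2: P1: load  L2  ⟶  IM  (L2)  txn=∅  M[L2]=60
step 3: P1: load  L0  ⟶  IE  (L0)  txn=BusRd  M[L0]=10
step 4: P0: store L0 := 86  ⟶  MI  (L0)  txn=BusRdX  M[L0]=10
step 5: P1: load  L1  ⟶  IE  (L1)  txn=BusRd  M[L1]=20
step 6: P1: load  L2  ⟶  IM  (L2)  txn=∅  M[L2]=60
step 7: P1: store L0 := 10  ⟶  IM  (L0)  txn=BusRdX+Flush  M[L0]=86
step 8: P0: store L1 := 65  ⟶  MI  (L1)  txn=BusRdX  M[L1]=20
step 9: P1: load  L0  ⟶  IM  (L0)  txn=∅  M[L0]=86
step 10: P1: store L1 := 19  ⟶  IM  (L1)  txn=BusRdX+Flush  M[L1]=65
step 11: P0: load  L1  ⟶  SO  (L1)  txn=BusRd  M[L1]=65
step 12: P1: store L2 := 30  ⟶  IM  (L2)  txn=∅  M[L2]=60
step 13: P1: store L0 := 79  ⟶  IM  (L0)  txn=∅  M[L0]=86
step 14: P0: store L1 := 42  ⟶  MI  (L1)  txn=BusUpgr+Flush  M[L1]=19
step 15: P1: store L1 := 51  ⟶  IM  (L1)  txn=BusRdX+Flush  M[L1]=42
step 16: P1: load  L1  ⟶  IM  (L1)  txn=∅  M[L1]=42
step 17: P1: load  L0  ⟶  IM  (L0)  txn=∅  M[L0]=86
step 18: P0: load  L1  ⟶  SO  (L1)  txn=BusRd  M[L1]=42
step 19: P0: store L0 := 51  ⟶  MI  (L0)  txn=BusRdX+Flush  M[L0]=79
step 20: P1: store L2 := 91  ⟶  IM  (L2)  txn=∅  M[L2]=60
step 21: P1: load  L1  ⟶  SO  (L1)  txn=∅  M[L1]=42
step 22: P0: load  L0  ⟶  MI  (L0)  txn=∅  M[L0]=79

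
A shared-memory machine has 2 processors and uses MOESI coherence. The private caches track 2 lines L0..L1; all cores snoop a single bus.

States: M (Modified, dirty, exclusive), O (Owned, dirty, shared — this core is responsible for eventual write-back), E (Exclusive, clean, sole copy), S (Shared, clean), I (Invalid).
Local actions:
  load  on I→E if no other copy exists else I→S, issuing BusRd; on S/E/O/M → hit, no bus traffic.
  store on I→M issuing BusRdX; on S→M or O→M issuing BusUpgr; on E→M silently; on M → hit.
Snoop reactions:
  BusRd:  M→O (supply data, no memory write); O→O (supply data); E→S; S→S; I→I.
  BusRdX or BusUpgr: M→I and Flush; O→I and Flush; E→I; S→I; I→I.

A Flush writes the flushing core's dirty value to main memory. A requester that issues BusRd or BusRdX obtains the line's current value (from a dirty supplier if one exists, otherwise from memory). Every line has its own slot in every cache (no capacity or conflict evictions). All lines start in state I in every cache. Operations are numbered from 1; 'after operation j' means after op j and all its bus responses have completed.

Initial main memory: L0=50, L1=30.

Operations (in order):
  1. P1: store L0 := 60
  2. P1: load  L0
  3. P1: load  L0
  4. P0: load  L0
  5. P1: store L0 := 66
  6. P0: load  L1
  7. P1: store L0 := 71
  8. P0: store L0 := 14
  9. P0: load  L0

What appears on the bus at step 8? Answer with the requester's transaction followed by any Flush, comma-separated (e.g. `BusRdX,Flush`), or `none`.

bus = BusRdX,Flush

1. P1: store L0 := 60  bus=[BusRdX]  L0: P0=I P1=M  mem[L0]=50
2. P1: load  L0  bus=[-]  L0: P0=I P1=M  mem[L0]=50
3. P1: load  L0  bus=[-]  L0: P0=I P1=M  mem[L0]=50
4. P0: load  L0  bus=[BusRd]  L0: P0=S P1=O  mem[L0]=50
5. P1: store L0 := 66  bus=[BusUpgr]  L0: P0=I P1=M  mem[L0]=50
6. P0: load  L1  bus=[BusRd]  L1: P0=E P1=I  mem[L1]=30
7. P1: store L0 := 71  bus=[-]  L0: P0=I P1=M  mem[L0]=50
8. P0: store L0 := 14  bus=[BusRdX,Flush]  L0: P0=M P1=I  mem[L0]=71
9. P0: load  L0  bus=[-]  L0: P0=M P1=I  mem[L0]=71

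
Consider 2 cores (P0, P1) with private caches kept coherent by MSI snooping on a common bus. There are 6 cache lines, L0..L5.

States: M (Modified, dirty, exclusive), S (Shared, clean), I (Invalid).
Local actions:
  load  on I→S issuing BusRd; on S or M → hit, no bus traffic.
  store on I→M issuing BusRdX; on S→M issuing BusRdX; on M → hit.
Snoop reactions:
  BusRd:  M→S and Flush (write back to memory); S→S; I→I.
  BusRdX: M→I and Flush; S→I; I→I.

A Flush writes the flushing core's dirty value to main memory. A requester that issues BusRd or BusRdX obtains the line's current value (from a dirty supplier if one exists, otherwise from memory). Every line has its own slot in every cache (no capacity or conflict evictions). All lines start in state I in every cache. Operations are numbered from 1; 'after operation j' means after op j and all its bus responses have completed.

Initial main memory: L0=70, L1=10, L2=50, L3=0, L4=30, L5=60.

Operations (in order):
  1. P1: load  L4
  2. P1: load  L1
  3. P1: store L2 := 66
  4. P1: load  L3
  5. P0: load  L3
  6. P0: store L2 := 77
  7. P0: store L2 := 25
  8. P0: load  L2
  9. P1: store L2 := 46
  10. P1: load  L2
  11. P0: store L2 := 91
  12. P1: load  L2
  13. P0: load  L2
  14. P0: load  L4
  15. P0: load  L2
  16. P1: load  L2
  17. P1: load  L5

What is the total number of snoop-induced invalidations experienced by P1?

invalidations = 2

[1] P1: load  L4 | P0:I, P1:S(30) | bus: BusRd
[2] P1: load  L1 | P0:I, P1:S(10) | bus: BusRd
[3] P1: store L2 := 66 | P0:I, P1:M(66) | bus: BusRdX
[4] P1: load  L3 | P0:I, P1:S(0) | bus: BusRd
[5] P0: load  L3 | P0:S(0), P1:S(0) | bus: BusRd
[6] P0: store L2 := 77 | P0:M(77), P1:I | bus: BusRdX,Flush
[7] P0: store L2 := 25 | P0:M(25), P1:I | bus: none
[8] P0: load  L2 | P0:M(25), P1:I | bus: none
[9] P1: store L2 := 46 | P0:I, P1:M(46) | bus: BusRdX,Flush
[10] P1: load  L2 | P0:I, P1:M(46) | bus: none
[11] P0: store L2 := 91 | P0:M(91), P1:I | bus: BusRdX,Flush
[12] P1: load  L2 | P0:S(91), P1:S(91) | bus: BusRd,Flush
[13] P0: load  L2 | P0:S(91), P1:S(91) | bus: none
[14] P0: load  L4 | P0:S(30), P1:S(30) | bus: BusRd
[15] P0: load  L2 | P0:S(91), P1:S(91) | bus: none
[16] P1: load  L2 | P0:S(91), P1:S(91) | bus: none
[17] P1: load  L5 | P0:I, P1:S(60) | bus: BusRd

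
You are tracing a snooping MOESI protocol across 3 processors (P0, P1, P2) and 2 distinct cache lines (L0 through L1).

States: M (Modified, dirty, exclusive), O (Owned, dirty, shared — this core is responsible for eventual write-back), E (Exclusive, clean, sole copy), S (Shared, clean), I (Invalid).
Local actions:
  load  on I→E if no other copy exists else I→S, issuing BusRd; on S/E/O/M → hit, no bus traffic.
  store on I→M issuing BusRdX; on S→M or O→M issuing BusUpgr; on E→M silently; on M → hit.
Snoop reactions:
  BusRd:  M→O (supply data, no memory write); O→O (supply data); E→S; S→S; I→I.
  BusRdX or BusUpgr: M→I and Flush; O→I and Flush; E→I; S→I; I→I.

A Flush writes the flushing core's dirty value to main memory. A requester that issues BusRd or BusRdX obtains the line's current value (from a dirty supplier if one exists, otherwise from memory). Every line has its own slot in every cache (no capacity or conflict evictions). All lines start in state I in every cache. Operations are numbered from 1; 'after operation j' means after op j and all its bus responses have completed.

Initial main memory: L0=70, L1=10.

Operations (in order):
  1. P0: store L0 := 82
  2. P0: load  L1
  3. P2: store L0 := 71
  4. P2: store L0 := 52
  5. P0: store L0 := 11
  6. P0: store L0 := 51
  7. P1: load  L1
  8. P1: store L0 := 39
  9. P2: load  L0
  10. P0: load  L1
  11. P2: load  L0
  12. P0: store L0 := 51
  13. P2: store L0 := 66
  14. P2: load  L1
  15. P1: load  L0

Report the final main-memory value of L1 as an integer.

  op1 P0: store L0 := 82 → M/I/I on L0; bus BusRdX; mem=70
  op2 P0: load  L1 → E/I/I on L1; bus BusRd; mem=10
  op3 P2: store L0 := 71 → I/I/M on L0; bus BusRdX Flush; mem=82
  op4 P2: store L0 := 52 → I/I/M on L0; bus (none); mem=82
  op5 P0: store L0 := 11 → M/I/I on L0; bus BusRdX Flush; mem=52
  op6 P0: store L0 := 51 → M/I/I on L0; bus (none); mem=52
  op7 P1: load  L1 → S/S/I on L1; bus BusRd; mem=10
  op8 P1: store L0 := 39 → I/M/I on L0; bus BusRdX Flush; mem=51
  op9 P2: load  L0 → I/O/S on L0; bus BusRd; mem=51
  op10 P0: load  L1 → S/S/I on L1; bus (none); mem=10
  op11 P2: load  L0 → I/O/S on L0; bus (none); mem=51
  op12 P0: store L0 := 51 → M/I/I on L0; bus BusRdX Flush; mem=39
  op13 P2: store L0 := 66 → I/I/M on L0; bus BusRdX Flush; mem=51
  op14 P2: load  L1 → S/S/S on L1; bus BusRd; mem=10
  op15 P1: load  L0 → I/S/O on L0; bus BusRd; mem=51

memory[L1] = 10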